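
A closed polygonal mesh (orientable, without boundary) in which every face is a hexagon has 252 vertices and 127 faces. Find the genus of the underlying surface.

Every face is a hexagon, so 2E = 6·127 = 762, giving E = 381.
χ = V − E + F = 252 − 381 + 127 = -2.
For a closed orientable surface χ = 2 − 2g, so g = (2 − (-2))/2 = 2.

2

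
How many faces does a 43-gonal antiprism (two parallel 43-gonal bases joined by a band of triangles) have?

88

An antiprism on an n-gon has two n-gon caps and 2n triangles: V = 2·43 = 86, E = 4·43 = 172, F = 2·43 + 2 = 88.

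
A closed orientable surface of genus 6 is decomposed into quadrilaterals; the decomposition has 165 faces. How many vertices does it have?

155

χ = 2 − 2·6 = -10, and every face is a square so 4F = 2E.
E = 4·165/2 = 330. Then V = -10 + E − F = -10 + 330 − 165 = 155.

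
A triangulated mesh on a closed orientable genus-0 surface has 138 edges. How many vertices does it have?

χ = 2 − 2·0 = 2, and every face is a triangle so 3F = 2E.
F = 2E/3 = 92. Then V = 2 + E − F = 2 + 138 − 92 = 48.

48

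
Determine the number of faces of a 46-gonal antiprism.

94

An antiprism on an n-gon has two n-gon caps and 2n triangles: V = 2·46 = 92, E = 4·46 = 184, F = 2·46 + 2 = 94.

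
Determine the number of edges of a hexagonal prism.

18

A prism on an n-gon has two n-gon bases and n rectangular sides: V = 2·6 = 12, E = 3·6 = 18, F = 6 + 2 = 8.
Check: V − E + F = 12 − 18 + 8 = 2.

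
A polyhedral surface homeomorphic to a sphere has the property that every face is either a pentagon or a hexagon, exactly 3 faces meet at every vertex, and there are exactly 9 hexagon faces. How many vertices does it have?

Let x be the number of pentagons; then F = 9 + x.
Edge–face incidences: 2E = 6·9 + 5·x = 54 + 5x.
Every vertex has degree 3, so 3V = 2E.
Euler: V − E + F = 2 ⇒ (2E)/3 − E + (9 + x) = 2.
Multiply by 6: 2·(2E) − 3·(2E) + 6·(9 + x) = 12, i.e. 54 + 6x − (54 + 5x) = 12.
Collecting terms: x = 12.
Then 2E = 54 + 5·12 = 114, so E = 57, V = 2E/3 = 38, F = 9 + 12 = 21.

38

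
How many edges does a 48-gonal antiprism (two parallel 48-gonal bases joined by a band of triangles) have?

An antiprism on an n-gon has two n-gon caps and 2n triangles: V = 2·48 = 96, E = 4·48 = 192, F = 2·48 + 2 = 98.

192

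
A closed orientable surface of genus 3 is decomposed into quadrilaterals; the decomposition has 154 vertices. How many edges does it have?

316

χ = 2 − 2·3 = -4, and every face is a square so 4F = 2E.
V − E + F = -4 with E = 4F/2 gives 154 − (4/2 − 1)·F = -4, so F = 158 and E = 316.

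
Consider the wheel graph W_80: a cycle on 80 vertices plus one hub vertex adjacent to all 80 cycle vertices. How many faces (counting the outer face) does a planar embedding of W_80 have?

W_80 has V = 80 + 1 = 81 vertices and E = 2·80 = 160 edges.
By Euler's formula F = 2 − V + E = 2 − 81 + 160 = 81.

81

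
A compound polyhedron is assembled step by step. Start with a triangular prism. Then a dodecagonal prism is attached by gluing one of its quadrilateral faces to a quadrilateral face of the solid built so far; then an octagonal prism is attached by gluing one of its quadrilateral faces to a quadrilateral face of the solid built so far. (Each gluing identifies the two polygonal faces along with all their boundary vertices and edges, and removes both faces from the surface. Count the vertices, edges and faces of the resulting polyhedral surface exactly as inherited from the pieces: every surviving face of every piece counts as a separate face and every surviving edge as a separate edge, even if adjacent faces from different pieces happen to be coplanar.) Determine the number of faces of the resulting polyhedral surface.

25

A triangular prism: V=6, E=9, F=5.
Attach a dodecagonal prism (V=24, E=36, F=14) along a 4-gon: merge 4 vertices and 4 edges, delete both glued faces → V=26, E=41, F=17.
Attach an octagonal prism (V=16, E=24, F=10) along a 4-gon: merge 4 vertices and 4 edges, delete both glued faces → V=38, E=61, F=25.
Check: V − E + F = 38 − 61 + 25 = 2.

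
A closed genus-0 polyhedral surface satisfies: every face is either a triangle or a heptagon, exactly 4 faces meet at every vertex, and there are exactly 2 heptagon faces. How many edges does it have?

28

Let x be the number of triangles; then F = 2 + x.
Edge–face incidences: 2E = 7·2 + 3·x = 14 + 3x.
Every vertex has degree 4, so 4V = 2E.
Euler: V − E + F = 2 ⇒ (2E)/4 − E + (2 + x) = 2.
Multiply by 8: 2·(2E) − 4·(2E) + 8·(2 + x) = 16, i.e. 16 + 8x − 2·(14 + 3x) = 16.
Collecting terms: 2x − 12 = 16, so 2x = 28, so x = 14.
Then 2E = 14 + 3·14 = 56, so E = 28, V = 2E/4 = 14, F = 2 + 14 = 16.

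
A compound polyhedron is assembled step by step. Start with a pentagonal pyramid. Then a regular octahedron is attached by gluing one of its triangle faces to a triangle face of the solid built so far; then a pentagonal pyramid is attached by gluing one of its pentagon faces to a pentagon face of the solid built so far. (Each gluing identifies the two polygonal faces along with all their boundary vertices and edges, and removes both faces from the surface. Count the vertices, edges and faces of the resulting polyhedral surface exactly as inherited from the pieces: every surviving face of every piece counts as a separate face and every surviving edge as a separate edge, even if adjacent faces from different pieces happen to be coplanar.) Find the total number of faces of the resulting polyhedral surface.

A pentagonal pyramid: V=6, E=10, F=6.
Attach a regular octahedron (V=6, E=12, F=8) along a 3-gon: merge 3 vertices and 3 edges, delete both glued faces → V=9, E=19, F=12.
Attach a pentagonal pyramid (V=6, E=10, F=6) along a 5-gon: merge 5 vertices and 5 edges, delete both glued faces → V=10, E=24, F=16.
Check: V − E + F = 10 − 24 + 16 = 2.

16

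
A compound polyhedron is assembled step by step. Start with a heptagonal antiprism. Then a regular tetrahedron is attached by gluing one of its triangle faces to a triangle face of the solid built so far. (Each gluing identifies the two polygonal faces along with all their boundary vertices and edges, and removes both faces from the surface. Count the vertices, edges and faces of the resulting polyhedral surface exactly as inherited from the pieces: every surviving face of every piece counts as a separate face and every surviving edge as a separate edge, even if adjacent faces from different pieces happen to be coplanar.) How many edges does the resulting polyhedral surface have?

A heptagonal antiprism: V=14, E=28, F=16.
Attach a regular tetrahedron (V=4, E=6, F=4) along a 3-gon: merge 3 vertices and 3 edges, delete both glued faces → V=15, E=31, F=18.
Check: V − E + F = 15 − 31 + 18 = 2.

31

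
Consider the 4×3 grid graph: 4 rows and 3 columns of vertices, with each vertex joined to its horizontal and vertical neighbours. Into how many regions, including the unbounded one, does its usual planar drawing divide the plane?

The grid has V = 4·3 = 12 vertices and E = 4·2 + 3·3 = 17 edges.
F = 2 − V + E = 2 − 12 + 17 = 7.

7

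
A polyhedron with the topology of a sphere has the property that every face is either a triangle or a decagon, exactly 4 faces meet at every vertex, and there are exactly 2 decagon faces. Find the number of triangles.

Let x be the number of triangles; then F = 2 + x.
Edge–face incidences: 2E = 10·2 + 3·x = 20 + 3x.
Every vertex has degree 4, so 4V = 2E.
Euler: V − E + F = 2 ⇒ (2E)/4 − E + (2 + x) = 2.
Multiply by 8: 2·(2E) − 4·(2E) + 8·(2 + x) = 16, i.e. 16 + 8x − 2·(20 + 3x) = 16.
Collecting terms: 2x − 24 = 16, so 2x = 40, so x = 20.
Then 2E = 20 + 3·20 = 80, so E = 40, V = 2E/4 = 20, F = 2 + 20 = 22.

20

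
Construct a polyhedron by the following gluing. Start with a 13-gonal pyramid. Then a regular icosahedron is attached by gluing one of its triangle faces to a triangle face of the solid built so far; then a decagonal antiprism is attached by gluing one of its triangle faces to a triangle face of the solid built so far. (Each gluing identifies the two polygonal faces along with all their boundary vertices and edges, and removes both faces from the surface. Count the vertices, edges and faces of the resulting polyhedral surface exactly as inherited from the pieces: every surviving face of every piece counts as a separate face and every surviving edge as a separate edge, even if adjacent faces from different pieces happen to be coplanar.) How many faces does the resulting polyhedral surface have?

52

A 13-gonal pyramid: V=14, E=26, F=14.
Attach a regular icosahedron (V=12, E=30, F=20) along a 3-gon: merge 3 vertices and 3 edges, delete both glued faces → V=23, E=53, F=32.
Attach a decagonal antiprism (V=20, E=40, F=22) along a 3-gon: merge 3 vertices and 3 edges, delete both glued faces → V=40, E=90, F=52.
Check: V − E + F = 40 − 90 + 52 = 2.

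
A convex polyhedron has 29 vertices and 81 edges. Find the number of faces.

Here V − E + F = 2.
F = 2 − V + E = 2 − 29 + 81 = 54.

54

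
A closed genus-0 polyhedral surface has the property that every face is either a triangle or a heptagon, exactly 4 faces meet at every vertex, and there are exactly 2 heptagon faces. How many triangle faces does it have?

14

Let x be the number of triangles; then F = 2 + x.
Edge–face incidences: 2E = 7·2 + 3·x = 14 + 3x.
Every vertex has degree 4, so 4V = 2E.
Euler: V − E + F = 2 ⇒ (2E)/4 − E + (2 + x) = 2.
Multiply by 8: 2·(2E) − 4·(2E) + 8·(2 + x) = 16, i.e. 16 + 8x − 2·(14 + 3x) = 16.
Collecting terms: 2x − 12 = 16, so 2x = 28, so x = 14.
Then 2E = 14 + 3·14 = 56, so E = 28, V = 2E/4 = 14, F = 2 + 14 = 16.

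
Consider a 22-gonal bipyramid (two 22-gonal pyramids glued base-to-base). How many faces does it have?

44

A bipyramid over an n-gon has 2n triangular faces and n + 2 vertices: V = 22 + 2 = 24, E = 3·22 = 66, F = 2·22 = 44.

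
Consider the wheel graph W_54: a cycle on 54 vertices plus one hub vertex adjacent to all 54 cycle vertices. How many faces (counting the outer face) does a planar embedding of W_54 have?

55

W_54 has V = 54 + 1 = 55 vertices and E = 2·54 = 108 edges.
By Euler's formula F = 2 − V + E = 2 − 55 + 108 = 55.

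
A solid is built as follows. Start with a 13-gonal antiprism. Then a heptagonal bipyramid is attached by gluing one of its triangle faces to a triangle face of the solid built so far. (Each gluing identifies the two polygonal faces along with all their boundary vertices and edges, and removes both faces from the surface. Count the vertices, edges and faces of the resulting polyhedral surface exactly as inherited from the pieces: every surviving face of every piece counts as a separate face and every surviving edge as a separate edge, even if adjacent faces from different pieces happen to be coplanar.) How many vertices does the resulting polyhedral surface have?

A 13-gonal antiprism: V=26, E=52, F=28.
Attach a heptagonal bipyramid (V=9, E=21, F=14) along a 3-gon: merge 3 vertices and 3 edges, delete both glued faces → V=32, E=70, F=40.
Check: V − E + F = 32 − 70 + 40 = 2.

32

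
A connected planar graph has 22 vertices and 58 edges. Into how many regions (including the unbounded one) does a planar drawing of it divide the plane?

38

Euler's formula for a connected plane graph: V − E + F = 2, so F = 2 − 22 + 58 = 38.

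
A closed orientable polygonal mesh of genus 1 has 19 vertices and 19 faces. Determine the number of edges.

For a closed orientable surface of genus 1, χ = 2 − 2·1 = 0.
E = V + F − (0) = 19 + 19 − (0) = 38.

38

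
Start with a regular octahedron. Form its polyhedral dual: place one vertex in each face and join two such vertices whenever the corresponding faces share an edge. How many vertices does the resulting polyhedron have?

8

The base solid has V = 6, E = 12, F = 8.
The dual swaps V and F and preserves E: V′ = F = 8, E′ = E = 12, F′ = V = 6.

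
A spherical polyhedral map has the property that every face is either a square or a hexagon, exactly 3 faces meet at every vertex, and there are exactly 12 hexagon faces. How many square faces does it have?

Let x be the number of squares; then F = 12 + x.
Edge–face incidences: 2E = 6·12 + 4·x = 72 + 4x.
Every vertex has degree 3, so 3V = 2E.
Euler: V − E + F = 2 ⇒ (2E)/3 − E + (12 + x) = 2.
Multiply by 6: 2·(2E) − 3·(2E) + 6·(12 + x) = 12, i.e. 72 + 6x − (72 + 4x) = 12.
Collecting terms: 2x = 12, so x = 6.
Then 2E = 72 + 4·6 = 96, so E = 48, V = 2E/3 = 32, F = 12 + 6 = 18.

6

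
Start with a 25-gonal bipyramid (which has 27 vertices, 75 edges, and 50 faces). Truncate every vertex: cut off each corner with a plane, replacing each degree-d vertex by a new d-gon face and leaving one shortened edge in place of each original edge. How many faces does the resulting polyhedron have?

77

Truncation replaces each original edge-end by a new vertex, so V′ = 2E = 150.
Each original edge survives, and each old vertex of degree d contributes d new edges; summing degrees gives Σd = 2E, so E′ = E + 2E = 3E = 225.
Each original face survives and each original vertex becomes one new face: F′ = F + V = 77.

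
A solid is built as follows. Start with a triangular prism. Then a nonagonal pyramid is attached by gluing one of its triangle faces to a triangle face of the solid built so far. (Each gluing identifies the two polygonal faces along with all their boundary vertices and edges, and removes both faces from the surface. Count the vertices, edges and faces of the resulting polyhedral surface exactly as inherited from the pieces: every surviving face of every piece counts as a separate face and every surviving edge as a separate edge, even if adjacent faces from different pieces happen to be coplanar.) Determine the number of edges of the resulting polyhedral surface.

24

A triangular prism: V=6, E=9, F=5.
Attach a nonagonal pyramid (V=10, E=18, F=10) along a 3-gon: merge 3 vertices and 3 edges, delete both glued faces → V=13, E=24, F=13.
Check: V − E + F = 13 − 24 + 13 = 2.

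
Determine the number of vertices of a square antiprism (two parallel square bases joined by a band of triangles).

8

An antiprism on an n-gon has two n-gon caps and 2n triangles: V = 2·4 = 8, E = 4·4 = 16, F = 2·4 + 2 = 10.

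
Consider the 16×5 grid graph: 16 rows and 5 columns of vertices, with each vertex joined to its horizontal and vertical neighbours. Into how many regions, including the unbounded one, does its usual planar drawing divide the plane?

The grid has V = 16·5 = 80 vertices and E = 16·4 + 5·15 = 139 edges.
F = 2 − V + E = 2 − 80 + 139 = 61.

61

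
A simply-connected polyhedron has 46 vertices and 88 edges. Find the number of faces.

Here V − E + F = 2.
F = 2 − V + E = 2 − 46 + 88 = 44.

44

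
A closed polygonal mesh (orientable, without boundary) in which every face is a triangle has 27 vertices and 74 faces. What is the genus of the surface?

6

Every face is a triangle, so 2E = 3·74 = 222, giving E = 111.
χ = V − E + F = 27 − 111 + 74 = -10.
For a closed orientable surface χ = 2 − 2g, so g = (2 − (-10))/2 = 6.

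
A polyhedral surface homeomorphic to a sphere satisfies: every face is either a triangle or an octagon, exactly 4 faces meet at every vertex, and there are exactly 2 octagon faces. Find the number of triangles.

16

Let x be the number of triangles; then F = 2 + x.
Edge–face incidences: 2E = 8·2 + 3·x = 16 + 3x.
Every vertex has degree 4, so 4V = 2E.
Euler: V − E + F = 2 ⇒ (2E)/4 − E + (2 + x) = 2.
Multiply by 8: 2·(2E) − 4·(2E) + 8·(2 + x) = 16, i.e. 16 + 8x − 2·(16 + 3x) = 16.
Collecting terms: 2x − 16 = 16, so 2x = 32, so x = 16.
Then 2E = 16 + 3·16 = 64, so E = 32, V = 2E/4 = 16, F = 2 + 16 = 18.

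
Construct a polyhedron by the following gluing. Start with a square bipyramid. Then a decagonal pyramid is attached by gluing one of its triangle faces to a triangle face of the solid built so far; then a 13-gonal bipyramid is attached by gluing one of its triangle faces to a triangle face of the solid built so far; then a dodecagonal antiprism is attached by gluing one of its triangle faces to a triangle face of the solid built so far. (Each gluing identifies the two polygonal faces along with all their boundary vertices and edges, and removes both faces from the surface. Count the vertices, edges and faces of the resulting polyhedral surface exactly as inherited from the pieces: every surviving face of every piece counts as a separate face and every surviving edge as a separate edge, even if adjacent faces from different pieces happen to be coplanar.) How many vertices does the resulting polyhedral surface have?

A square bipyramid: V=6, E=12, F=8.
Attach a decagonal pyramid (V=11, E=20, F=11) along a 3-gon: merge 3 vertices and 3 edges, delete both glued faces → V=14, E=29, F=17.
Attach a 13-gonal bipyramid (V=15, E=39, F=26) along a 3-gon: merge 3 vertices and 3 edges, delete both glued faces → V=26, E=65, F=41.
Attach a dodecagonal antiprism (V=24, E=48, F=26) along a 3-gon: merge 3 vertices and 3 edges, delete both glued faces → V=47, E=110, F=65.
Check: V − E + F = 47 − 110 + 65 = 2.

47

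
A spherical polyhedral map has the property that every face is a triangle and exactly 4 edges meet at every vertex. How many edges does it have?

12

Each face has 3 edges and each edge borders two faces, so 2E = 3F.
Each vertex has degree 4, so 4V = 2E and hence V = 3F/4.
Euler: V − E + F = 2 ⇒ (3F/4) − (3F/2) + F = 2.
Multiply by 8: (6 − 12 + 8)F = 16, i.e. 2F = 16.
So F = 8, E = 3·8/2 = 12, V = 3·8/4 = 6.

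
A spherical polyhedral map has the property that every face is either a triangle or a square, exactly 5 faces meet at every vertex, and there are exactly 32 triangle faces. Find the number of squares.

Let x be the number of squares; then F = 32 + x.
Edge–face incidences: 2E = 3·32 + 4·x = 96 + 4x.
Every vertex has degree 5, so 5V = 2E.
Euler: V − E + F = 2 ⇒ (2E)/5 − E + (32 + x) = 2.
Multiply by 10: 2·(2E) − 5·(2E) + 10·(32 + x) = 20, i.e. 320 + 10x − 3·(96 + 4x) = 20.
Collecting terms: −2x + 32 = 20, so −2x = −12, so x = 6.
Then 2E = 96 + 4·6 = 120, so E = 60, V = 2E/5 = 24, F = 32 + 6 = 38.

6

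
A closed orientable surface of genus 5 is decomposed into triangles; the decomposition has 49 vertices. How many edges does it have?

χ = 2 − 2·5 = -8, and every face is a triangle so 3F = 2E.
V − E + F = -8 with E = 3F/2 gives 49 − (3/2 − 1)·F = -8, so F = 114 and E = 171.

171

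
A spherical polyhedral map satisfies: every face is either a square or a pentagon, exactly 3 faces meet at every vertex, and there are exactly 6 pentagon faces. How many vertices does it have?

14

Let x be the number of squares; then F = 6 + x.
Edge–face incidences: 2E = 5·6 + 4·x = 30 + 4x.
Every vertex has degree 3, so 3V = 2E.
Euler: V − E + F = 2 ⇒ (2E)/3 − E + (6 + x) = 2.
Multiply by 6: 2·(2E) − 3·(2E) + 6·(6 + x) = 12, i.e. 36 + 6x − (30 + 4x) = 12.
Collecting terms: 2x + 6 = 12, so 2x = 6, so x = 3.
Then 2E = 30 + 4·3 = 42, so E = 21, V = 2E/3 = 14, F = 6 + 3 = 9.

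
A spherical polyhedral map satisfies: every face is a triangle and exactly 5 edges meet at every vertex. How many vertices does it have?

Each face has 3 edges and each edge borders two faces, so 2E = 3F.
Each vertex has degree 5, so 5V = 2E and hence V = 3F/5.
Euler: V − E + F = 2 ⇒ (3F/5) − (3F/2) + F = 2.
Multiply by 10: (6 − 15 + 10)F = 20, i.e. 1F = 20.
So F = 20, E = 3·20/2 = 30, V = 3·20/5 = 12.

12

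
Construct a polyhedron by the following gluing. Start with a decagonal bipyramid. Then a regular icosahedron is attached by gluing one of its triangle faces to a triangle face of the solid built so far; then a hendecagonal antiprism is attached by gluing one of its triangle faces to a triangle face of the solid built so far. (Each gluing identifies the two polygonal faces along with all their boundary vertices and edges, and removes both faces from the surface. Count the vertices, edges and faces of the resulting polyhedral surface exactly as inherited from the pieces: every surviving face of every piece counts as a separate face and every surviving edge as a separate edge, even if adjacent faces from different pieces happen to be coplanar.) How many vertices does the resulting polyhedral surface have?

40

A decagonal bipyramid: V=12, E=30, F=20.
Attach a regular icosahedron (V=12, E=30, F=20) along a 3-gon: merge 3 vertices and 3 edges, delete both glued faces → V=21, E=57, F=38.
Attach a hendecagonal antiprism (V=22, E=44, F=24) along a 3-gon: merge 3 vertices and 3 edges, delete both glued faces → V=40, E=98, F=60.
Check: V − E + F = 40 − 98 + 60 = 2.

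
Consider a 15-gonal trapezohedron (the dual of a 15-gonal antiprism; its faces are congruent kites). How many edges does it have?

The n-trapezohedron (dual of the n-antiprism) has V = 2·15 + 2 = 32, E = 4·15 = 60, F = 2·15 = 30.
Check: V − E + F = 32 − 60 + 30 = 2.

60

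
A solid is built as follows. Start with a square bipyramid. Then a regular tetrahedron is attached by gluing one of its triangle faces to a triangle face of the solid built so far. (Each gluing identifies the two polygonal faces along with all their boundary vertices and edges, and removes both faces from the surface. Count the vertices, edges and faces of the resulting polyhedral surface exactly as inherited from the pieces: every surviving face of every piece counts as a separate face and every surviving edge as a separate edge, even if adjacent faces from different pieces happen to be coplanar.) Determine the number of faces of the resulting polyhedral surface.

A square bipyramid: V=6, E=12, F=8.
Attach a regular tetrahedron (V=4, E=6, F=4) along a 3-gon: merge 3 vertices and 3 edges, delete both glued faces → V=7, E=15, F=10.
Check: V − E + F = 7 − 15 + 10 = 2.

10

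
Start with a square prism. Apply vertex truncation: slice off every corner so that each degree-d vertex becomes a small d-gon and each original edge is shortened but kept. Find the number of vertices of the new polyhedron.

The base solid has V = 8, E = 12, F = 6.
Truncation replaces each original edge-end by a new vertex, so V′ = 2E = 24.
Each original edge survives, and each old vertex of degree d contributes d new edges; summing degrees gives Σd = 2E, so E′ = E + 2E = 3E = 36.
Each original face survives and each original vertex becomes one new face: F′ = F + V = 14.

24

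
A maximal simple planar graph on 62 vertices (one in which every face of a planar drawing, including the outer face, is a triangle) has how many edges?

180

In a plane triangulation 3F = 2E and V − E + F = 2, so E = 3V − 6 = 3·62 − 6 = 180.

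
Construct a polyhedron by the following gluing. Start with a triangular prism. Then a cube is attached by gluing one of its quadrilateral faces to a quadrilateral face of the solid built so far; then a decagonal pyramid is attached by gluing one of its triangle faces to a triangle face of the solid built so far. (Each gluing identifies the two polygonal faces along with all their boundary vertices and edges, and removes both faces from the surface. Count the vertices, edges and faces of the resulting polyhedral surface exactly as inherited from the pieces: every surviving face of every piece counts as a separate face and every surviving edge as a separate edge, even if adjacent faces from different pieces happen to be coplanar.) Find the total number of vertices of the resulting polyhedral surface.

A triangular prism: V=6, E=9, F=5.
Attach a cube (V=8, E=12, F=6) along a 4-gon: merge 4 vertices and 4 edges, delete both glued faces → V=10, E=17, F=9.
Attach a decagonal pyramid (V=11, E=20, F=11) along a 3-gon: merge 3 vertices and 3 edges, delete both glued faces → V=18, E=34, F=18.
Check: V − E + F = 18 − 34 + 18 = 2.

18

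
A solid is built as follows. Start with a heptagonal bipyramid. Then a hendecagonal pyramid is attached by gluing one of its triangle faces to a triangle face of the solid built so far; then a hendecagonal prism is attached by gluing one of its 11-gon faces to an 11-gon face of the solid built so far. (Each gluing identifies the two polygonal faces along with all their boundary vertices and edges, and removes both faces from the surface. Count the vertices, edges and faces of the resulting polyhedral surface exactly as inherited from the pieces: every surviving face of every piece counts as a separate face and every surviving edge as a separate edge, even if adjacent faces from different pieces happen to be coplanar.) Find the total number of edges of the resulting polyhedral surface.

A heptagonal bipyramid: V=9, E=21, F=14.
Attach a hendecagonal pyramid (V=12, E=22, F=12) along a 3-gon: merge 3 vertices and 3 edges, delete both glued faces → V=18, E=40, F=24.
Attach a hendecagonal prism (V=22, E=33, F=13) along an 11-gon: merge 11 vertices and 11 edges, delete both glued faces → V=29, E=62, F=35.
Check: V − E + F = 29 − 62 + 35 = 2.

62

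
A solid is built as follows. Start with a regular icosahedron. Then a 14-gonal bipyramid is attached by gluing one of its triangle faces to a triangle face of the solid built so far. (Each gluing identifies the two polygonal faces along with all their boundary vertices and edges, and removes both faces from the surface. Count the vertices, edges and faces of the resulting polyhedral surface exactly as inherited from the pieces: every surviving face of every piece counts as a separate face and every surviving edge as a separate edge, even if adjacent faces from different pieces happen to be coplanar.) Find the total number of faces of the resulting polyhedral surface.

A regular icosahedron: V=12, E=30, F=20.
Attach a 14-gonal bipyramid (V=16, E=42, F=28) along a 3-gon: merge 3 vertices and 3 edges, delete both glued faces → V=25, E=69, F=46.
Check: V − E + F = 25 − 69 + 46 = 2.

46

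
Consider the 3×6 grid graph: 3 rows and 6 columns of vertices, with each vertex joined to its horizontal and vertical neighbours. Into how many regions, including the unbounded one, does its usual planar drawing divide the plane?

The grid has V = 3·6 = 18 vertices and E = 3·5 + 6·2 = 27 edges.
F = 2 − V + E = 2 − 18 + 27 = 11.

11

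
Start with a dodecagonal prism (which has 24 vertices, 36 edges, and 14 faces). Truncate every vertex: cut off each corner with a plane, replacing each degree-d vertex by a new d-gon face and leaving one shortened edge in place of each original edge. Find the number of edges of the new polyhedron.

Truncation replaces each original edge-end by a new vertex, so V′ = 2E = 72.
Each original edge survives, and each old vertex of degree d contributes d new edges; summing degrees gives Σd = 2E, so E′ = E + 2E = 3E = 108.
Each original face survives and each original vertex becomes one new face: F′ = F + V = 38.

108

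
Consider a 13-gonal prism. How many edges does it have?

A prism on an n-gon has two n-gon bases and n rectangular sides: V = 2·13 = 26, E = 3·13 = 39, F = 13 + 2 = 15.

39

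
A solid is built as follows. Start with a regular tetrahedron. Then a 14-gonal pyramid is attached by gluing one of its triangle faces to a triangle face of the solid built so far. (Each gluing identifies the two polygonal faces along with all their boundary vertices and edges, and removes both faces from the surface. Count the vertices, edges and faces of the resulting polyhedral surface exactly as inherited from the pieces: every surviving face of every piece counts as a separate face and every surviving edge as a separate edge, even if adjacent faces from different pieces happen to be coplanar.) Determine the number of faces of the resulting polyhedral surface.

A regular tetrahedron: V=4, E=6, F=4.
Attach a 14-gonal pyramid (V=15, E=28, F=15) along a 3-gon: merge 3 vertices and 3 edges, delete both glued faces → V=16, E=31, F=17.
Check: V − E + F = 16 − 31 + 17 = 2.

17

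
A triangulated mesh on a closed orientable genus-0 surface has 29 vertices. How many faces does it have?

54

χ = 2 − 2·0 = 2, and every face is a triangle so 3F = 2E.
V − E + F = 2 with E = 3F/2 gives 29 − (3/2 − 1)·F = 2, so F = 54 and E = 81.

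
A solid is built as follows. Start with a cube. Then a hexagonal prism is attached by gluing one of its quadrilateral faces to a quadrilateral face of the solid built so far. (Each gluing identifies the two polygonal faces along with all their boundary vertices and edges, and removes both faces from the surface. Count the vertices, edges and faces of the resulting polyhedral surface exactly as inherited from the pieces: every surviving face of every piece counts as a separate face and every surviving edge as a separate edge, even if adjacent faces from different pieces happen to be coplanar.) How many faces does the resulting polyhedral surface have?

12

A cube: V=8, E=12, F=6.
Attach a hexagonal prism (V=12, E=18, F=8) along a 4-gon: merge 4 vertices and 4 edges, delete both glued faces → V=16, E=26, F=12.
Check: V − E + F = 16 − 26 + 12 = 2.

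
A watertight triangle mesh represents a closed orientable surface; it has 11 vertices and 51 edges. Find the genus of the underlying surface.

4

Every face is a triangle and each edge borders two faces, so 3F = 2·51, giving F = 34.
χ = V − E + F = 11 − 51 + 34 = -6.
For a closed orientable surface χ = 2 − 2g, so g = (2 − (-6))/2 = 4.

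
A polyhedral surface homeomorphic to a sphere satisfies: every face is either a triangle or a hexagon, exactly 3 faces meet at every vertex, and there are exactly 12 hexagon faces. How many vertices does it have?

28

Let x be the number of triangles; then F = 12 + x.
Edge–face incidences: 2E = 6·12 + 3·x = 72 + 3x.
Every vertex has degree 3, so 3V = 2E.
Euler: V − E + F = 2 ⇒ (2E)/3 − E + (12 + x) = 2.
Multiply by 6: 2·(2E) − 3·(2E) + 6·(12 + x) = 12, i.e. 72 + 6x − (72 + 3x) = 12.
Collecting terms: 3x = 12, so x = 4.
Then 2E = 72 + 3·4 = 84, so E = 42, V = 2E/3 = 28, F = 12 + 4 = 16.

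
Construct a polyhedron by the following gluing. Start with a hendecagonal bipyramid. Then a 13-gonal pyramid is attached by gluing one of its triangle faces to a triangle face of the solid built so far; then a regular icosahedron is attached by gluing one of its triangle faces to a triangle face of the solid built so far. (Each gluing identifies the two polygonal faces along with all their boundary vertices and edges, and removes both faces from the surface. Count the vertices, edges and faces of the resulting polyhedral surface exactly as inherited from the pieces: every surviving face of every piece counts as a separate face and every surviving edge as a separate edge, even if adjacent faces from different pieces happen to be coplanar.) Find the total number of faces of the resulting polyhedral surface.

A hendecagonal bipyramid: V=13, E=33, F=22.
Attach a 13-gonal pyramid (V=14, E=26, F=14) along a 3-gon: merge 3 vertices and 3 edges, delete both glued faces → V=24, E=56, F=34.
Attach a regular icosahedron (V=12, E=30, F=20) along a 3-gon: merge 3 vertices and 3 edges, delete both glued faces → V=33, E=83, F=52.
Check: V − E + F = 33 − 83 + 52 = 2.

52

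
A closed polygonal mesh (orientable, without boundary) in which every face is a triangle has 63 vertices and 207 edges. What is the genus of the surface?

Every face is a triangle and each edge borders two faces, so 3F = 2·207, giving F = 138.
χ = V − E + F = 63 − 207 + 138 = -6.
For a closed orientable surface χ = 2 − 2g, so g = (2 − (-6))/2 = 4.

4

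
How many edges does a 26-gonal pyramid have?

52

A pyramid on an n-gon base has one n-gon and n triangles: V = 26 + 1 = 27, E = 2·26 = 52, F = 26 + 1 = 27.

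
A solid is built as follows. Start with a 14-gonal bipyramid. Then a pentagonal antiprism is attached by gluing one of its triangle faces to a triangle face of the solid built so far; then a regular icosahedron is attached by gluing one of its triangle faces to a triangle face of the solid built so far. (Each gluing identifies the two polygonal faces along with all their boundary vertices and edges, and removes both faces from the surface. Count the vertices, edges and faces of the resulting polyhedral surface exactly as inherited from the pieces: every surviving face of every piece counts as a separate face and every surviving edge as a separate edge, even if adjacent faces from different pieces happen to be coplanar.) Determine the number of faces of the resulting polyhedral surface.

A 14-gonal bipyramid: V=16, E=42, F=28.
Attach a pentagonal antiprism (V=10, E=20, F=12) along a 3-gon: merge 3 vertices and 3 edges, delete both glued faces → V=23, E=59, F=38.
Attach a regular icosahedron (V=12, E=30, F=20) along a 3-gon: merge 3 vertices and 3 edges, delete both glued faces → V=32, E=86, F=56.
Check: V − E + F = 32 − 86 + 56 = 2.

56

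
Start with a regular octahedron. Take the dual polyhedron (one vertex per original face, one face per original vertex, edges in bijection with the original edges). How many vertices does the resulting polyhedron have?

8

The base solid has V = 6, E = 12, F = 8.
The dual swaps V and F and preserves E: V′ = F = 8, E′ = E = 12, F′ = V = 6.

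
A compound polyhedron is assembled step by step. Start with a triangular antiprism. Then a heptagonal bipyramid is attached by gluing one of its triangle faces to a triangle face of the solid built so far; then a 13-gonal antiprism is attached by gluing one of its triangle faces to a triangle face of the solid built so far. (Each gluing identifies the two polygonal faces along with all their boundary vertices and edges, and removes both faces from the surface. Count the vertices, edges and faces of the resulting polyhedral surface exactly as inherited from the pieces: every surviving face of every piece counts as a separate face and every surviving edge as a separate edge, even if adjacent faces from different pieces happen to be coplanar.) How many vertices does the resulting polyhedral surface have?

35

A triangular antiprism: V=6, E=12, F=8.
Attach a heptagonal bipyramid (V=9, E=21, F=14) along a 3-gon: merge 3 vertices and 3 edges, delete both glued faces → V=12, E=30, F=20.
Attach a 13-gonal antiprism (V=26, E=52, F=28) along a 3-gon: merge 3 vertices and 3 edges, delete both glued faces → V=35, E=79, F=46.
Check: V − E + F = 35 − 79 + 46 = 2.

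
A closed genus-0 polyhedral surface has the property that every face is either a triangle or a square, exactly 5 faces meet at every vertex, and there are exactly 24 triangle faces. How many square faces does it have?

Let x be the number of squares; then F = 24 + x.
Edge–face incidences: 2E = 3·24 + 4·x = 72 + 4x.
Every vertex has degree 5, so 5V = 2E.
Euler: V − E + F = 2 ⇒ (2E)/5 − E + (24 + x) = 2.
Multiply by 10: 2·(2E) − 5·(2E) + 10·(24 + x) = 20, i.e. 240 + 10x − 3·(72 + 4x) = 20.
Collecting terms: −2x + 24 = 20, so −2x = −4, so x = 2.
Then 2E = 72 + 4·2 = 80, so E = 40, V = 2E/5 = 16, F = 24 + 2 = 26.

2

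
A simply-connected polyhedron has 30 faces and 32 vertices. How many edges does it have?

60

Here V − E + F = 2.
E = V + F − (2) = 32 + 30 − (2) = 60.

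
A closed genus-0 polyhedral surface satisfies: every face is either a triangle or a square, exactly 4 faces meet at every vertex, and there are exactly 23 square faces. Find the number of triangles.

8

Let x be the number of triangles; then F = 23 + x.
Edge–face incidences: 2E = 4·23 + 3·x = 92 + 3x.
Every vertex has degree 4, so 4V = 2E.
Euler: V − E + F = 2 ⇒ (2E)/4 − E + (23 + x) = 2.
Multiply by 8: 2·(2E) − 4·(2E) + 8·(23 + x) = 16, i.e. 184 + 8x − 2·(92 + 3x) = 16.
Collecting terms: 2x = 16, so x = 8.
Then 2E = 92 + 3·8 = 116, so E = 58, V = 2E/4 = 29, F = 23 + 8 = 31.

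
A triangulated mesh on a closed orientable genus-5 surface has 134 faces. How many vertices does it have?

χ = 2 − 2·5 = -8, and every face is a triangle so 3F = 2E.
E = 3·134/2 = 201. Then V = -8 + E − F = -8 + 201 − 134 = 59.

59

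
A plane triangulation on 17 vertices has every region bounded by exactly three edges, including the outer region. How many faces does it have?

30

In a plane triangulation 3F = 2E and V − E + F = 2, so F = 2V − 4 = 2·17 − 4 = 30.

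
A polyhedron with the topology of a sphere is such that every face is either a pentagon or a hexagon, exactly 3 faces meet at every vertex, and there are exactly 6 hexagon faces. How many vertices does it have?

32

Let x be the number of pentagons; then F = 6 + x.
Edge–face incidences: 2E = 6·6 + 5·x = 36 + 5x.
Every vertex has degree 3, so 3V = 2E.
Euler: V − E + F = 2 ⇒ (2E)/3 − E + (6 + x) = 2.
Multiply by 6: 2·(2E) − 3·(2E) + 6·(6 + x) = 12, i.e. 36 + 6x − (36 + 5x) = 12.
Collecting terms: x = 12.
Then 2E = 36 + 5·12 = 96, so E = 48, V = 2E/3 = 32, F = 6 + 12 = 18.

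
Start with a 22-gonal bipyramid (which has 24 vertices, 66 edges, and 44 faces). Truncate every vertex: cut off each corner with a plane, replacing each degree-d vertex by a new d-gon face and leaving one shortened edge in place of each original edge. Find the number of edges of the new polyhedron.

198

Truncation replaces each original edge-end by a new vertex, so V′ = 2E = 132.
Each original edge survives, and each old vertex of degree d contributes d new edges; summing degrees gives Σd = 2E, so E′ = E + 2E = 3E = 198.
Each original face survives and each original vertex becomes one new face: F′ = F + V = 68.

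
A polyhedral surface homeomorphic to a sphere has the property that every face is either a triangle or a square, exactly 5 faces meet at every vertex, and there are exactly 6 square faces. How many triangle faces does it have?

Let x be the number of triangles; then F = 6 + x.
Edge–face incidences: 2E = 4·6 + 3·x = 24 + 3x.
Every vertex has degree 5, so 5V = 2E.
Euler: V − E + F = 2 ⇒ (2E)/5 − E + (6 + x) = 2.
Multiply by 10: 2·(2E) − 5·(2E) + 10·(6 + x) = 20, i.e. 60 + 10x − 3·(24 + 3x) = 20.
Collecting terms: x − 12 = 20, so x = 32.
Then 2E = 24 + 3·32 = 120, so E = 60, V = 2E/5 = 24, F = 6 + 32 = 38.

32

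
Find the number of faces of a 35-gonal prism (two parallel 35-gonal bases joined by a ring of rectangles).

37

A prism on an n-gon has two n-gon bases and n rectangular sides: V = 2·35 = 70, E = 3·35 = 105, F = 35 + 2 = 37.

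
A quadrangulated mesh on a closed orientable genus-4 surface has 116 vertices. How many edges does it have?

244

χ = 2 − 2·4 = -6, and every face is a square so 4F = 2E.
V − E + F = -6 with E = 4F/2 gives 116 − (4/2 − 1)·F = -6, so F = 122 and E = 244.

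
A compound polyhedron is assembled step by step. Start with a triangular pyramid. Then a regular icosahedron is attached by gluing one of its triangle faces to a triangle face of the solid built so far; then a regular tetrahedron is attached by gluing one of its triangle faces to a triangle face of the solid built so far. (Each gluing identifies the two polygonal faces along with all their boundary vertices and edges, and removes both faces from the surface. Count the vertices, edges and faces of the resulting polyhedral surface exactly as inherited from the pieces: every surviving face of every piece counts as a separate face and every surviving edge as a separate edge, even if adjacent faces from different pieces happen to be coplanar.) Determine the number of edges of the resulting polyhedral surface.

A triangular pyramid: V=4, E=6, F=4.
Attach a regular icosahedron (V=12, E=30, F=20) along a 3-gon: merge 3 vertices and 3 edges, delete both glued faces → V=13, E=33, F=22.
Attach a regular tetrahedron (V=4, E=6, F=4) along a 3-gon: merge 3 vertices and 3 edges, delete both glued faces → V=14, E=36, F=24.
Check: V − E + F = 14 − 36 + 24 = 2.

36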